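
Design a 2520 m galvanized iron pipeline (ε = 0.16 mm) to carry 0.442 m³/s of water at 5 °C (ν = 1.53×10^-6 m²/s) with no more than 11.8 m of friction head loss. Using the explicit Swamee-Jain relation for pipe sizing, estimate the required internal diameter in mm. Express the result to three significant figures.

D ≈ 568 mm

Swamee-Jain (Type III): D = 0.66·[ε^1.25·(LQ²/(gh_f))^4.75 + ν·Q^9.4·(L/(gh_f))^5.2]^0.04
LQ²/(gh_f) = 4.253; L/(gh_f) = 21.77
Term 1 = ε^1.25·(…)^4.75 = 0.0174; Term 2 = ν·Q^9.4·(…)^5.2 = 0.00643
D = 0.66·(0.0174 + 0.00643)^0.04 = 0.5684 m = 568 mm
Check: V = 1.74 m/s, Re = 6.47×10^5, f = 0.01595, h_f = 10.9 m ≈ 11.8 m ✓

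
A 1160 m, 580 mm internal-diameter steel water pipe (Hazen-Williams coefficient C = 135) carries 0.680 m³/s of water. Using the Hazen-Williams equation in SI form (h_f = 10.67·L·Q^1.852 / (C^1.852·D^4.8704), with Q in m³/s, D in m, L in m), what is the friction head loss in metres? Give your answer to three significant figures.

h_f ≈ 9.76 m

h_f = 10.67·1160·0.680^1.852 / (135^1.852·0.580^4.8704) = 9.756 m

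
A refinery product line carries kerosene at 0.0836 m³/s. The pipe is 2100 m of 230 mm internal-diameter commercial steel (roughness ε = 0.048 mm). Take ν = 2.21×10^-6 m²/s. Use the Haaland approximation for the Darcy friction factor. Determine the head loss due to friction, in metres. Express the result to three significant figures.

h_f ≈ 31.7 m

V = 4Q/(πD²) = 4·0.0836/(π·0.230²) = 2.012 m/s
Re = VD/ν = 2.012·0.230/2.21×10^-6 = 2.09×10^5 → turbulent
ε/D = 0.048/230 = 2.09×10^-4
Haaland: f = 0.01683
h_f = f(L/D)V²/(2g) = 0.01683·(2100/0.230)·2.012²/(2·9.81) = 31.71 m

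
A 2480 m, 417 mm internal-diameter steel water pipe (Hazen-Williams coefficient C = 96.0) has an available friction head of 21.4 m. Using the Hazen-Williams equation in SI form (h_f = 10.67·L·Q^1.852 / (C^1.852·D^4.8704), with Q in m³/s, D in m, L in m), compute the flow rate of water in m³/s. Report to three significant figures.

Rearranging: Q = [h_f·C^1.852·D^4.8704 / (10.67·L)]^(1/1.852)
Q = [21.4·96.0^1.852·0.417^4.8704 / (10.67·2480)]^0.540 = 0.2059 m³/s

Q ≈ 0.206 m³/s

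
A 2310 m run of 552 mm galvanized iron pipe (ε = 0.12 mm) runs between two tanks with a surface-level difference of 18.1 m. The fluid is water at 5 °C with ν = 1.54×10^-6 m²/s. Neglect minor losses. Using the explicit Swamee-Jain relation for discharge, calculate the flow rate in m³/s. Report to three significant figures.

Swamee-Jain (Type II): Q = -0.965·√(gD⁵h_f/L)·ln[ε/(3.7D) + √(3.17ν²L/(gD³h_f))]
√(gD⁵h_f/L) = √(9.81·0.552⁵·18.1/2310) = 0.06276
ε/(3.7D) = 5.88×10^-5; √(3.17ν²L/(gD³h_f)) = 2.41×10^-5
Q = -0.965·0.06276·ln(8.287×10^-5) = 0.5692 m³/s
Check: V = 2.38 m/s, Re = 8.53×10^5, f = 0.01509, h_f = 18.2 m ≈ 18.1 m ✓

Q ≈ 0.569 m³/s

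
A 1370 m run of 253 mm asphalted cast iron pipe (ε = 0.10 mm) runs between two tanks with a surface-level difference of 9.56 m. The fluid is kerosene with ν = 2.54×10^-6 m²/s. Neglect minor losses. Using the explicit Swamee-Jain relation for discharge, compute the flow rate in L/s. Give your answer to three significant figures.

Swamee-Jain (Type II): Q = -0.965·√(gD⁵h_f/L)·ln[ε/(3.7D) + √(3.17ν²L/(gD³h_f))]
√(gD⁵h_f/L) = √(9.81·0.253⁵·9.56/1370) = 0.008424
ε/(3.7D) = 1.07×10^-4; √(3.17ν²L/(gD³h_f)) = 1.36×10^-4
Q = -0.965·0.008424·ln(2.427×10^-4) = 0.06766 m³/s
Check: V = 1.35 m/s, Re = 1.34×10^5, f = 0.01920, h_f = 9.60 m ≈ 9.56 m ✓

Q ≈ 67.7 L/s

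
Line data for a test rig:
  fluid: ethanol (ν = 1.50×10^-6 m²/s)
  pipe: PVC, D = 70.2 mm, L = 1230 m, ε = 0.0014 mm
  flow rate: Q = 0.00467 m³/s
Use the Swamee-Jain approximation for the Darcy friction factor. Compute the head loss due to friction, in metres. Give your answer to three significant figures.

h_f ≈ 26.4 m

V = 4Q/(πD²) = 4·0.00467/(π·0.0702²) = 1.207 m/s
Re = VD/ν = 1.207·0.0702/1.50×10^-6 = 5.65×10^4 → turbulent
ε/D = 0.0014/70.2 = 1.99×10^-5
Swamee-Jain: f = 0.02029
h_f = f(L/D)V²/(2g) = 0.02029·(1230/0.0702)·1.207²/(2·9.81) = 26.38 m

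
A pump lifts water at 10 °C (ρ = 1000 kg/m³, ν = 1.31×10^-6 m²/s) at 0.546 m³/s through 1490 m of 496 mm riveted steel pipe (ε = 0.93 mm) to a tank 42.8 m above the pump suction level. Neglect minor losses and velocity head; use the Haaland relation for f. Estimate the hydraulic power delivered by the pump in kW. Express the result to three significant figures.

V = 4Q/(πD²) = 2.826 m/s; Re = 1.07×10^6; ε/D = 0.00188; f = 0.02323
h_f = f(L/D)V²/2g = 28.40 m
Total head H = z + h_f = 42.8 + 28.40 = 71.20 m
P_hyd = ρgQH = 1000·9.81·0.546·71.20 = 381.4 kW

P_hyd ≈ 381 kW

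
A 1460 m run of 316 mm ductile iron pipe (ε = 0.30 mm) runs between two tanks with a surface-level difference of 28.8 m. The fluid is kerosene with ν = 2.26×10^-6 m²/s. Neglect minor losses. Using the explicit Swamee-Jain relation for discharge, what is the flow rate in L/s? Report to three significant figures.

Q ≈ 193 L/s

Swamee-Jain (Type II): Q = -0.965·√(gD⁵h_f/L)·ln[ε/(3.7D) + √(3.17ν²L/(gD³h_f))]
√(gD⁵h_f/L) = √(9.81·0.316⁵·28.8/1460) = 0.02469
ε/(3.7D) = 2.57×10^-4; √(3.17ν²L/(gD³h_f)) = 5.15×10^-5
Q = -0.965·0.02469·ln(3.081×10^-4) = 0.1927 m³/s
Check: V = 2.46 m/s, Re = 3.43×10^5, f = 0.02041, h_f = 29.0 m ≈ 28.8 m ✓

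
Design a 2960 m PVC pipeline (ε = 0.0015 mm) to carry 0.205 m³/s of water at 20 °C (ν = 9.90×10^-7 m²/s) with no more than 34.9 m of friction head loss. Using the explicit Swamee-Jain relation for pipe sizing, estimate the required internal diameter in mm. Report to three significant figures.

Swamee-Jain (Type III): D = 0.66·[ε^1.25·(LQ²/(gh_f))^4.75 + ν·Q^9.4·(L/(gh_f))^5.2]^0.04
LQ²/(gh_f) = 0.3633; L/(gh_f) = 8.646
Term 1 = ε^1.25·(…)^4.75 = 4.28×10^-10; Term 2 = ν·Q^9.4·(…)^5.2 = 2.50×10^-8
D = 0.66·(4.28×10^-10 + 2.50×10^-8)^0.04 = 0.3279 m = 328 mm
Check: V = 2.43 m/s, Re = 8.04×10^5, f = 0.01215, h_f = 32.9 m ≈ 34.9 m ✓

D ≈ 328 mm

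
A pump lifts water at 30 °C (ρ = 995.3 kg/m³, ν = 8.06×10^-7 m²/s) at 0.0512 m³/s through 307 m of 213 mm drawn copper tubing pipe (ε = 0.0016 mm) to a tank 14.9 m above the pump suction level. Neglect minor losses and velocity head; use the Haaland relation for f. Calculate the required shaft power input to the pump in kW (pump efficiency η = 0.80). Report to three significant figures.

V = 4Q/(πD²) = 1.437 m/s; Re = 3.80×10^5; ε/D = 7.51×10^-6; f = 0.01380
h_f = f(L/D)V²/2g = 2.093 m
Total head H = z + h_f = 14.9 + 2.093 = 16.99 m
P_hyd = ρgQH = 995.3·9.81·0.0512·16.99 = 8.495 kW
P_shaft = P_hyd/η = 8.495/0.80 = 10.62 kW

P_shaft ≈ 10.6 kW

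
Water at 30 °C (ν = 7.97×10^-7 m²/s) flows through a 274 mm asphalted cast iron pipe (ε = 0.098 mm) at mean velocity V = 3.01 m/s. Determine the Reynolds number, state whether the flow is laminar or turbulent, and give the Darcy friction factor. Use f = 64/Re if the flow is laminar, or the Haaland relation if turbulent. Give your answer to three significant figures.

Re ≈ 1.03×10^6; turbulent; f ≈ 0.0161

Re = VD/ν = 3.010·0.274/7.97×10^-7 = 1.03×10^6
Re > 4000 → turbulent; ε/D = 3.58×10^-4
Haaland: f = 0.01608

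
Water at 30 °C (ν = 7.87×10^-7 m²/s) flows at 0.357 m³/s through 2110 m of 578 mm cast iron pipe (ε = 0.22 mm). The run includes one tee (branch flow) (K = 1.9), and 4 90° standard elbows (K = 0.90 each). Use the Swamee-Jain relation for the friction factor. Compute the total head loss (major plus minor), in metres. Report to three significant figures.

V = 4Q/(πD²) = 1.361 m/s; V²/2g = 0.09435 m
Re = 9.99×10^5, ε/D = 3.81×10^-4 → f = 0.01643 (Swamee-Jain)
Major: h_f = f(L/D)·V²/2g = 0.01643·3651·0.09435 = 5.660 m
Minor: ΣK = 5.50; h_m = ΣK·V²/2g = 0.5189 m
Total H_L = 5.660 + 0.5189 = 6.179 m

H_L ≈ 6.18 m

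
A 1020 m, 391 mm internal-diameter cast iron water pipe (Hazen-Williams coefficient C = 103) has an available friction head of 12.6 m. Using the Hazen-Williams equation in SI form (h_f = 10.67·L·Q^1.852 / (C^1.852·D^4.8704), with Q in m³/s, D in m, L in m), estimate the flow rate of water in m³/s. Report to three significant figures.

Rearranging: Q = [h_f·C^1.852·D^4.8704 / (10.67·L)]^(1/1.852)
Q = [12.6·103^1.852·0.391^4.8704 / (10.67·1020)]^0.540 = 0.2264 m³/s

Q ≈ 0.226 m³/s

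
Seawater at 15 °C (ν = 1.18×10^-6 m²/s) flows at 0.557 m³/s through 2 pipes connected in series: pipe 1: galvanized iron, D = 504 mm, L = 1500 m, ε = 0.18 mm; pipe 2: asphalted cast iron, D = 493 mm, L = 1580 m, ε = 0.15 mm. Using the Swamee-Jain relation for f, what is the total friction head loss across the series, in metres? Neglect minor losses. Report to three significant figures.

H ≈ 40.9 m

Pipe 1: V = 2.792 m/s, Re = 1.19×10^6, ε/D = 3.57×10^-4, f = 0.01614, h_1 = f(L/D)V²/2g = 19.09 m
Pipe 2: V = 2.918 m/s, Re = 1.22×10^6, ε/D = 3.04×10^-4, f = 0.01567, h_2 = f(L/D)V²/2g = 21.79 m
Series → Q common, losses add: H = Σh = 40.88 m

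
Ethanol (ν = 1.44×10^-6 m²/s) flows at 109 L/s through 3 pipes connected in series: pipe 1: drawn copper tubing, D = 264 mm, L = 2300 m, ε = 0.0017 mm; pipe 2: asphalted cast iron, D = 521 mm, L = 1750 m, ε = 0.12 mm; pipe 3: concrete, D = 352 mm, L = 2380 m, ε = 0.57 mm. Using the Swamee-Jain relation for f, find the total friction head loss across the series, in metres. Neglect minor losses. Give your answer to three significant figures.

H ≈ 35.3 m

Pipe 1: V = 1.991 m/s, Re = 3.65×10^5, ε/D = 6.44×10^-6, f = 0.01395, h_1 = f(L/D)V²/2g = 24.55 m
Pipe 2: V = 0.5113 m/s, Re = 1.85×10^5, ε/D = 2.30×10^-4, f = 0.01751, h_2 = f(L/D)V²/2g = 0.7837 m
Pipe 3: V = 1.120 m/s, Re = 2.74×10^5, ε/D = 0.00162, f = 0.02307, h_3 = f(L/D)V²/2g = 9.976 m
Series → Q common, losses add: H = Σh = 35.31 m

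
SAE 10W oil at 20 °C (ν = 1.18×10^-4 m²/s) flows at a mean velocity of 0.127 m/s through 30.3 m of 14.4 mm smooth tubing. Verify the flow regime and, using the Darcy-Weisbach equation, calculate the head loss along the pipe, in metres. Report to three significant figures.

Re = VD/ν = 0.127·0.01440/1.18×10^-4 = 15.5 → laminar (Re < 2300)
f = 64/Re = 4.129
h_f = f(L/D)V²/(2g) = 4.129·(30.3/0.01440)·0.127²/(2·9.81) = 7.143 m

h_f ≈ 7.14 m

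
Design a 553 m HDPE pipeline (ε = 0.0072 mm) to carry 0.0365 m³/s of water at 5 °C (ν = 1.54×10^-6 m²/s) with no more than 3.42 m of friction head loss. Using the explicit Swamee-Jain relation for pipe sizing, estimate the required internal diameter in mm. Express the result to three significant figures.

D ≈ 200 mm

Swamee-Jain (Type III): D = 0.66·[ε^1.25·(LQ²/(gh_f))^4.75 + ν·Q^9.4·(L/(gh_f))^5.2]^0.04
LQ²/(gh_f) = 0.02196; L/(gh_f) = 16.48
Term 1 = ε^1.25·(…)^4.75 = 4.95×10^-15; Term 2 = ν·Q^9.4·(…)^5.2 = 1.00×10^-13
D = 0.66·(4.95×10^-15 + 1.00×10^-13)^0.04 = 0.1997 m = 200 mm
Check: V = 1.16 m/s, Re = 1.51×10^5, f = 0.01669, h_f = 3.20 m ≈ 3.42 m ✓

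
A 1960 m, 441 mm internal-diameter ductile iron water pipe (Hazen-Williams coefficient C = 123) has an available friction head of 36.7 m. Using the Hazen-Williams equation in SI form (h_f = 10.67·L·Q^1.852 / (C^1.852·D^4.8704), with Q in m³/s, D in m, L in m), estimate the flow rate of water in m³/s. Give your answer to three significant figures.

Q ≈ 0.464 m³/s

Rearranging: Q = [h_f·C^1.852·D^4.8704 / (10.67·L)]^(1/1.852)
Q = [36.7·123^1.852·0.441^4.8704 / (10.67·1960)]^0.540 = 0.4644 m³/s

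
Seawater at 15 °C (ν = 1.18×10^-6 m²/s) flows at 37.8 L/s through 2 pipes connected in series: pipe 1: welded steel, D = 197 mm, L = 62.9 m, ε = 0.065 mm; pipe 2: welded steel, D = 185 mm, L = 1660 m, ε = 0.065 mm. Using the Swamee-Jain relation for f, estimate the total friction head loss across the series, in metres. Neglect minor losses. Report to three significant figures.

Pipe 1: V = 1.240 m/s, Re = 2.07×10^5, ε/D = 3.30×10^-4, f = 0.01791, h_1 = f(L/D)V²/2g = 0.4482 m
Pipe 2: V = 1.406 m/s, Re = 2.20×10^5, ε/D = 3.51×10^-4, f = 0.01792, h_2 = f(L/D)V²/2g = 16.21 m
Series → Q common, losses add: H = Σh = 16.66 m

H ≈ 16.7 m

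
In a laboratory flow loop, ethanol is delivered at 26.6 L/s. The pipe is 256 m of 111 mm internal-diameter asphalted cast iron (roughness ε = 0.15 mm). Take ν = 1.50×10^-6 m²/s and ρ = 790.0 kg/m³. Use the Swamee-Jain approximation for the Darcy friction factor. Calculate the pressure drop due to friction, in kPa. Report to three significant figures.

Δp ≈ 155 kPa

V = 4Q/(πD²) = 4·0.0266/(π·0.111²) = 2.749 m/s
Re = VD/ν = 2.749·0.111/1.50×10^-6 = 2.03×10^5 → turbulent
ε/D = 0.15/111 = 0.00135
Swamee-Jain: f = 0.02246
h_f = f(L/D)V²/(2g) = 0.02246·(256/0.111)·2.749²/(2·9.81) = 19.95 m
Δp = ρg·h_f = 790.0·9.81·19.95 = 154.6 kPa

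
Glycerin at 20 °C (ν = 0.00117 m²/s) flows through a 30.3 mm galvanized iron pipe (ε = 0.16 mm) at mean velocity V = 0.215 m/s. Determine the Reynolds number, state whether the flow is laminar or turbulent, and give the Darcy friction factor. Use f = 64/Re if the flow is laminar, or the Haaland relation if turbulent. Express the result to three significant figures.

Re = VD/ν = 0.2150·0.0303/0.00117 = 5.57
Re < 2300 → laminar → f = 64/Re = 11.49

Re ≈ 5.57; laminar; f = 64/Re ≈ 11.5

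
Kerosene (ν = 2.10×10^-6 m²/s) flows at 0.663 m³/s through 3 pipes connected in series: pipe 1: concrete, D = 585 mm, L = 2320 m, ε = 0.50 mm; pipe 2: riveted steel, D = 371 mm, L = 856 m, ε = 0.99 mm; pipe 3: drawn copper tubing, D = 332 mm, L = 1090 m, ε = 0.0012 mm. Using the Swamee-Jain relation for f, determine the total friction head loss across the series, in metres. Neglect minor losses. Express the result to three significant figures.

H ≈ 248 m

Pipe 1: V = 2.467 m/s, Re = 6.87×10^5, ε/D = 8.55×10^-4, f = 0.01951, h_1 = f(L/D)V²/2g = 23.99 m
Pipe 2: V = 6.133 m/s, Re = 1.08×10^6, ε/D = 0.00267, f = 0.02553, h_2 = f(L/D)V²/2g = 112.9 m
Pipe 3: V = 7.659 m/s, Re = 1.21×10^6, ε/D = 3.61×10^-6, f = 0.01134, h_3 = f(L/D)V²/2g = 111.3 m
Series → Q common, losses add: H = Σh = 248.3 m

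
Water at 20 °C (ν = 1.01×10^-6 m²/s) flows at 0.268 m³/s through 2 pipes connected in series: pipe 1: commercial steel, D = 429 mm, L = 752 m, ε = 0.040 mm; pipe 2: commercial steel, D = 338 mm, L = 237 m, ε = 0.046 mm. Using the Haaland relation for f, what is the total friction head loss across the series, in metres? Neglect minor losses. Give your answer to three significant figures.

H ≈ 8.56 m

Pipe 1: V = 1.854 m/s, Re = 7.88×10^5, ε/D = 9.32×10^-5, f = 0.01351, h_1 = f(L/D)V²/2g = 4.150 m
Pipe 2: V = 2.987 m/s, Re = 1.00×10^6, ε/D = 1.36×10^-4, f = 0.01383, h_2 = f(L/D)V²/2g = 4.409 m
Series → Q common, losses add: H = Σh = 8.559 m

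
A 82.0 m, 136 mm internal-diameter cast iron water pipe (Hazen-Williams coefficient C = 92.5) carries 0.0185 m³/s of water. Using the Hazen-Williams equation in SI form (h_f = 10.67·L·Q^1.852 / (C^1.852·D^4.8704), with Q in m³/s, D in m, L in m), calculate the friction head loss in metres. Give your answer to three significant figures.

h_f = 10.67·82.0·0.0185^1.852 / (92.5^1.852·0.136^4.8704) = 2.049 m

h_f ≈ 2.05 m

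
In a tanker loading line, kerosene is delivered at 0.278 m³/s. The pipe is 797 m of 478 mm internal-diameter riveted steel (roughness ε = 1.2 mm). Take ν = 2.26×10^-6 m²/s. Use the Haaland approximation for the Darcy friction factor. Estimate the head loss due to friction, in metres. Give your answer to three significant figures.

V = 4Q/(πD²) = 4·0.278/(π·0.478²) = 1.549 m/s
Re = VD/ν = 1.549·0.478/2.26×10^-6 = 3.28×10^5 → turbulent
ε/D = 1.2/478 = 0.00251
Haaland: f = 0.02537
h_f = f(L/D)V²/(2g) = 0.02537·(797/0.478)·1.549²/(2·9.81) = 5.174 m

h_f ≈ 5.17 m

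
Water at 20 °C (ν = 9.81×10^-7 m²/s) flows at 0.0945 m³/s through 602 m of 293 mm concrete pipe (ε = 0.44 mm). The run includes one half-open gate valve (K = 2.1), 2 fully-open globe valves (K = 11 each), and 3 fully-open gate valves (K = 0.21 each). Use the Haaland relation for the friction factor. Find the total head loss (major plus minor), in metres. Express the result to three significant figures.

H_L ≈ 7.05 m

V = 4Q/(πD²) = 1.402 m/s; V²/2g = 0.1001 m
Re = 4.19×10^5, ε/D = 0.00150 → f = 0.02224 (Haaland)
Major: h_f = f(L/D)·V²/2g = 0.02224·2055·0.1001 = 4.576 m
Minor: ΣK = 24.7; h_m = ΣK·V²/2g = 2.476 m
Total H_L = 4.576 + 2.476 = 7.052 m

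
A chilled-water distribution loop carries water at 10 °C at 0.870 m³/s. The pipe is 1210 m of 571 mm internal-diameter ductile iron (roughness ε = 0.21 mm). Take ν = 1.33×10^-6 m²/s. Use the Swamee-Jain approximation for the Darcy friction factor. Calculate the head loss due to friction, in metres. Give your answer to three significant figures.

h_f ≈ 20.1 m

V = 4Q/(πD²) = 4·0.870/(π·0.571²) = 3.397 m/s
Re = VD/ν = 3.397·0.571/1.33×10^-6 = 1.46×10^6 → turbulent
ε/D = 0.21/571 = 3.68×10^-4
Swamee-Jain: f = 0.01613
h_f = f(L/D)V²/(2g) = 0.01613·(1210/0.571)·3.397²/(2·9.81) = 20.11 m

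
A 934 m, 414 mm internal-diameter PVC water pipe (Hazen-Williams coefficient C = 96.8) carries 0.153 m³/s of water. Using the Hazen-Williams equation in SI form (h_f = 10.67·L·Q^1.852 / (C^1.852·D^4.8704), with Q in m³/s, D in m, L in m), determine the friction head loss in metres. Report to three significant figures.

h_f ≈ 4.74 m

h_f = 10.67·934·0.153^1.852 / (96.8^1.852·0.414^4.8704) = 4.743 m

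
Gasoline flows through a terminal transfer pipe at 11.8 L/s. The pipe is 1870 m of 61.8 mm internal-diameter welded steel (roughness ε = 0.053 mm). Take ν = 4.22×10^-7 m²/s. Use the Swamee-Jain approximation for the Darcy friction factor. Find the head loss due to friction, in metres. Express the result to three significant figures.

V = 4Q/(πD²) = 4·0.0118/(π·0.0618²) = 3.934 m/s
Re = VD/ν = 3.934·0.0618/4.22×10^-7 = 5.76×10^5 → turbulent
ε/D = 0.053/61.8 = 8.58×10^-4
Swamee-Jain: f = 0.01962
h_f = f(L/D)V²/(2g) = 0.01962·(1870/0.0618)·3.934²/(2·9.81) = 468.2 m

h_f ≈ 468 m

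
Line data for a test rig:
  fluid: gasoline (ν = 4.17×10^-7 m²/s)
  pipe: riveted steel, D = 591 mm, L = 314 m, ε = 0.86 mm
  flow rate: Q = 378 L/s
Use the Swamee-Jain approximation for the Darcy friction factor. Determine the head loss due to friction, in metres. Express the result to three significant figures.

h_f ≈ 1.12 m

V = 4Q/(πD²) = 4·0.378/(π·0.591²) = 1.378 m/s
Re = VD/ν = 1.378·0.591/4.17×10^-7 = 1.95×10^6 → turbulent
ε/D = 0.86/591 = 0.00146
Swamee-Jain: f = 0.02173
h_f = f(L/D)V²/(2g) = 0.02173·(314/0.591)·1.378²/(2·9.81) = 1.117 m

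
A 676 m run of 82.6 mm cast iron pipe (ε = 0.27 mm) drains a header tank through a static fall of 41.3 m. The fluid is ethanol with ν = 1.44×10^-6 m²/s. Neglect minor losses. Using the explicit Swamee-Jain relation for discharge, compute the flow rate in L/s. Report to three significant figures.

Swamee-Jain (Type II): Q = -0.965·√(gD⁵h_f/L)·ln[ε/(3.7D) + √(3.17ν²L/(gD³h_f))]
√(gD⁵h_f/L) = √(9.81·0.0826⁵·41.3/676) = 0.001518
ε/(3.7D) = 8.83×10^-4; √(3.17ν²L/(gD³h_f)) = 1.40×10^-4
Q = -0.965·0.001518·ln(0.001023) = 0.01009 m³/s
Check: V = 1.88 m/s, Re = 1.08×10^5, f = 0.02820, h_f = 41.7 m ≈ 41.3 m ✓

Q ≈ 10.1 L/s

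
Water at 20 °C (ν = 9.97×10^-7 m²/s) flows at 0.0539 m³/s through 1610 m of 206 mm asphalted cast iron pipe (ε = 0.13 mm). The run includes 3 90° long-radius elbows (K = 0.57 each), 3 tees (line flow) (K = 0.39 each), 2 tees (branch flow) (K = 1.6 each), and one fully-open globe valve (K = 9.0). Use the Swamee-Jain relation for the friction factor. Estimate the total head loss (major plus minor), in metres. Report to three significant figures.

V = 4Q/(πD²) = 1.617 m/s; V²/2g = 0.1333 m
Re = 3.34×10^5, ε/D = 6.31×10^-4 → f = 0.01892 (Swamee-Jain)
Major: h_f = f(L/D)·V²/2g = 0.01892·7816·0.1333 = 19.71 m
Minor: ΣK = 15.1; h_m = ΣK·V²/2g = 2.010 m
Total H_L = 19.71 + 2.010 = 21.72 m

H_L ≈ 21.7 m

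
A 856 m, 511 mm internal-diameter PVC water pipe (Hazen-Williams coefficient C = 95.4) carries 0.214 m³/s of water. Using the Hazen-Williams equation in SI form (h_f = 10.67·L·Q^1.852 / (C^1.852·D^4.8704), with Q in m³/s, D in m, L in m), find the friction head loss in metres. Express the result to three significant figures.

h_f = 10.67·856·0.214^1.852 / (95.4^1.852·0.511^4.8704) = 2.982 m

h_f ≈ 2.98 m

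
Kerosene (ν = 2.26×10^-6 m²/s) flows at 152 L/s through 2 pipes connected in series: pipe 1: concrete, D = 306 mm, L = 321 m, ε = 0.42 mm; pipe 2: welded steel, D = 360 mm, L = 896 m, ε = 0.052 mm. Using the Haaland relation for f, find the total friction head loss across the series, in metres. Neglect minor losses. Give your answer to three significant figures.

H ≈ 9.58 m

Pipe 1: V = 2.067 m/s, Re = 2.80×10^5, ε/D = 0.00137, f = 0.02202, h_1 = f(L/D)V²/2g = 5.029 m
Pipe 2: V = 1.493 m/s, Re = 2.38×10^5, ε/D = 1.44×10^-4, f = 0.01610, h_2 = f(L/D)V²/2g = 4.553 m
Series → Q common, losses add: H = Σh = 9.582 m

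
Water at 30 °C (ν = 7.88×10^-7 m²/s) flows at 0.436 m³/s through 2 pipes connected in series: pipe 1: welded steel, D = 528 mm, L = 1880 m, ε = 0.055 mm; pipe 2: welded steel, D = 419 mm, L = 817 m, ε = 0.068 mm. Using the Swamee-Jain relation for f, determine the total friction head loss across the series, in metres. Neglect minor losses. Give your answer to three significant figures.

Pipe 1: V = 1.991 m/s, Re = 1.33×10^6, ε/D = 1.04×10^-4, f = 0.01328, h_1 = f(L/D)V²/2g = 9.554 m
Pipe 2: V = 3.162 m/s, Re = 1.68×10^6, ε/D = 1.62×10^-4, f = 0.01394, h_2 = f(L/D)V²/2g = 13.85 m
Series → Q common, losses add: H = Σh = 23.40 m

H ≈ 23.4 m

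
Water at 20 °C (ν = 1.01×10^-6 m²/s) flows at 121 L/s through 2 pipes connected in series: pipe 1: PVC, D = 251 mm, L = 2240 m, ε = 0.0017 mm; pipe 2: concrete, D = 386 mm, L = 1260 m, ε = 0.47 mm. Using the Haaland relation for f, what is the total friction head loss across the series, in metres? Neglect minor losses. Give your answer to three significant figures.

Pipe 1: V = 2.445 m/s, Re = 6.08×10^5, ε/D = 6.77×10^-6, f = 0.01271, h_1 = f(L/D)V²/2g = 34.56 m
Pipe 2: V = 1.034 m/s, Re = 3.95×10^5, ε/D = 0.00122, f = 0.02122, h_2 = f(L/D)V²/2g = 3.775 m
Series → Q common, losses add: H = Σh = 38.33 m

H ≈ 38.3 m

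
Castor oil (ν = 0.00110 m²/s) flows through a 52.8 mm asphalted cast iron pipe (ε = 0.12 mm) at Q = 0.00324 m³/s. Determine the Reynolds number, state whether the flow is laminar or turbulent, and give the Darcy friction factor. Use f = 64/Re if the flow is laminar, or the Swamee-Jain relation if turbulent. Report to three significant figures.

Re ≈ 71.0; laminar; f = 64/Re ≈ 0.901

V = 4Q/(πD²) = 1.480 m/s
Re = VD/ν = 1.480·0.0528/0.00110 = 71.0
Re < 2300 → laminar → f = 64/Re = 0.9011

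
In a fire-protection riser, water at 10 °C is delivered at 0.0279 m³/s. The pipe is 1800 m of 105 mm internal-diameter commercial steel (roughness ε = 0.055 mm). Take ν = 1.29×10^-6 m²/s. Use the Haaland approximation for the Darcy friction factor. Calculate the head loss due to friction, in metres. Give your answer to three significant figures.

h_f ≈ 167 m

V = 4Q/(πD²) = 4·0.0279/(π·0.105²) = 3.222 m/s
Re = VD/ν = 3.222·0.105/1.29×10^-6 = 2.62×10^5 → turbulent
ε/D = 0.055/105 = 5.24×10^-4
Haaland: f = 0.01837
h_f = f(L/D)V²/(2g) = 0.01837·(1800/0.105)·3.222²/(2·9.81) = 166.7 m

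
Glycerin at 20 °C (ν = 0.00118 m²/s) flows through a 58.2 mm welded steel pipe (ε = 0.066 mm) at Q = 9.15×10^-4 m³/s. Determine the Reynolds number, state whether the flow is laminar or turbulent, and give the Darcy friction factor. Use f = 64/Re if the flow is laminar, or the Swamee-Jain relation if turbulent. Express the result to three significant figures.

Re ≈ 17.0; laminar; f = 64/Re ≈ 3.77

V = 4Q/(πD²) = 0.3439 m/s
Re = VD/ν = 0.3439·0.0582/0.00118 = 17.0
Re < 2300 → laminar → f = 64/Re = 3.773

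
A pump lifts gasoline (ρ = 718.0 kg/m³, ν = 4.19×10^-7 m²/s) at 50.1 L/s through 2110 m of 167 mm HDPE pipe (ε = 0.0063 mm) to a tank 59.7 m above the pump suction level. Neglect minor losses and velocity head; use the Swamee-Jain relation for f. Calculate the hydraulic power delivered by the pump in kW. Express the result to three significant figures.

P_hyd ≈ 36.0 kW

V = 4Q/(πD²) = 2.287 m/s; Re = 9.12×10^5; ε/D = 3.77×10^-5; f = 0.01259
h_f = f(L/D)V²/2g = 42.43 m
Total head H = z + h_f = 59.7 + 42.43 = 102.1 m
P_hyd = ρgQH = 718.0·9.81·0.0501·102.1 = 36.04 kW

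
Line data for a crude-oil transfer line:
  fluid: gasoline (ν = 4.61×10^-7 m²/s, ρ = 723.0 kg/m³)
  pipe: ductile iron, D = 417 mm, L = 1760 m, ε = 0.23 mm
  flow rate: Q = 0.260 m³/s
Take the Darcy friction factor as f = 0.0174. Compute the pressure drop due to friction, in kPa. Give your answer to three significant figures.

V = 4Q/(πD²) = 4·0.260/(π·0.417²) = 1.904 m/s
h_f = f(L/D)V²/(2g) = 0.01740·(1760/0.417)·1.904²/(2·9.81) = 13.57 m
Δp = ρg·h_f = 723.0·9.81·13.57 = 96.22 kPa

Δp ≈ 96.2 kPa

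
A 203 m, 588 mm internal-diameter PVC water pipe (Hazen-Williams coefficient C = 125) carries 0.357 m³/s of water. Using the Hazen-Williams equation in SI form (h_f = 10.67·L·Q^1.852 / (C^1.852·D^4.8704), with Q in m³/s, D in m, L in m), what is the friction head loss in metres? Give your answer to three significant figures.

h_f = 10.67·203·0.357^1.852 / (125^1.852·0.588^4.8704) = 0.5584 m

h_f ≈ 0.558 m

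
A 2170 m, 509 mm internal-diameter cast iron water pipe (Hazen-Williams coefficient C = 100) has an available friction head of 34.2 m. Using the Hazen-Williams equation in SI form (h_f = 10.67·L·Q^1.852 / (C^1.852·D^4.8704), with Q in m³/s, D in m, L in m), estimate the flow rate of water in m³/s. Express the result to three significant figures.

Rearranging: Q = [h_f·C^1.852·D^4.8704 / (10.67·L)]^(1/1.852)
Q = [34.2·100^1.852·0.509^4.8704 / (10.67·2170)]^0.540 = 0.5016 m³/s

Q ≈ 0.502 m³/s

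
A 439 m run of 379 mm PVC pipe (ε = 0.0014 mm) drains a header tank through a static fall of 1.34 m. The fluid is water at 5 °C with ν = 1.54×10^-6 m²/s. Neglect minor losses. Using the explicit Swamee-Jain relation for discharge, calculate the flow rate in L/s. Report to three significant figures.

Q ≈ 142 L/s

Swamee-Jain (Type II): Q = -0.965·√(gD⁵h_f/L)·ln[ε/(3.7D) + √(3.17ν²L/(gD³h_f))]
√(gD⁵h_f/L) = √(9.81·0.379⁵·1.34/439) = 0.01530
ε/(3.7D) = 9.98×10^-7; √(3.17ν²L/(gD³h_f)) = 6.79×10^-5
Q = -0.965·0.01530·ln(6.891×10^-5) = 0.1415 m³/s
Check: V = 1.25 m/s, Re = 3.09×10^5, f = 0.01434, h_f = 1.33 m ≈ 1.34 m ✓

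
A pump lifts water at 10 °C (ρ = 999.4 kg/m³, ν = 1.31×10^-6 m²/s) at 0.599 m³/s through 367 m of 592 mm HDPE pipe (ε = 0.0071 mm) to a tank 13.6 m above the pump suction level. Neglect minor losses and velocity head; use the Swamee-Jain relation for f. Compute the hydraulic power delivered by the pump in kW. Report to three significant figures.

P_hyd ≈ 90.4 kW

V = 4Q/(πD²) = 2.176 m/s; Re = 9.83×10^5; ε/D = 1.20×10^-5; f = 0.01193
h_f = f(L/D)V²/2g = 1.785 m
Total head H = z + h_f = 13.6 + 1.785 = 15.39 m
P_hyd = ρgQH = 999.4·9.81·0.599·15.39 = 90.35 kW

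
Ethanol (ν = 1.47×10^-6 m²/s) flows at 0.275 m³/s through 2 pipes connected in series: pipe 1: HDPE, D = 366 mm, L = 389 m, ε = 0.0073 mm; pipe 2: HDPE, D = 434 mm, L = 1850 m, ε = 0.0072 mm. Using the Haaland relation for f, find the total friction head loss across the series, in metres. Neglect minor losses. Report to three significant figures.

H ≈ 14.5 m

Pipe 1: V = 2.614 m/s, Re = 6.51×10^5, ε/D = 1.99×10^-5, f = 0.01275, h_1 = f(L/D)V²/2g = 4.719 m
Pipe 2: V = 1.859 m/s, Re = 5.49×10^5, ε/D = 1.66×10^-5, f = 0.01305, h_2 = f(L/D)V²/2g = 9.801 m
Series → Q common, losses add: H = Σh = 14.52 m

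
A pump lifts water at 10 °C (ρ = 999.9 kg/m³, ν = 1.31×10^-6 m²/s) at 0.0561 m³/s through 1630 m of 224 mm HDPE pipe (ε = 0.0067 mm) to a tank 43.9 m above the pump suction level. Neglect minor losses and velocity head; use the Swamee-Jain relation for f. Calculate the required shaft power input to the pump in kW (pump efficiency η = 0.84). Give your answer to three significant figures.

V = 4Q/(πD²) = 1.424 m/s; Re = 2.43×10^5; ε/D = 2.99×10^-5; f = 0.01526
h_f = f(L/D)V²/2g = 11.47 m
Total head H = z + h_f = 43.9 + 11.47 = 55.37 m
P_hyd = ρgQH = 999.9·9.81·0.0561·55.37 = 30.47 kW
P_shaft = P_hyd/η = 30.47/0.84 = 36.27 kW

P_shaft ≈ 36.3 kW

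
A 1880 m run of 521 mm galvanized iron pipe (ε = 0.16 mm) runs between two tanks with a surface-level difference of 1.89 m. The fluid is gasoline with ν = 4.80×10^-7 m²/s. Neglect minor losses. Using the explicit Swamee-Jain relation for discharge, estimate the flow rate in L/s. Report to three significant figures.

Swamee-Jain (Type II): Q = -0.965·√(gD⁵h_f/L)·ln[ε/(3.7D) + √(3.17ν²L/(gD³h_f))]
√(gD⁵h_f/L) = √(9.81·0.521⁵·1.89/1880) = 0.01946
ε/(3.7D) = 8.30×10^-5; √(3.17ν²L/(gD³h_f)) = 2.29×10^-5
Q = -0.965·0.01946·ln(1.059×10^-4) = 0.1719 m³/s
Check: V = 0.806 m/s, Re = 8.75×10^5, f = 0.01591, h_f = 1.90 m ≈ 1.89 m ✓

Q ≈ 172 L/s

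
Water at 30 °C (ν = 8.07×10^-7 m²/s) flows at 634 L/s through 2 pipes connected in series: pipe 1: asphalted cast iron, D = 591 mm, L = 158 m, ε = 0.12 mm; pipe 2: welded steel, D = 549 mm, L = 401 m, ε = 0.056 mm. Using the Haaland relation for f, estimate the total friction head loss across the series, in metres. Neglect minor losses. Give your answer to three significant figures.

H ≈ 4.47 m

Pipe 1: V = 2.311 m/s, Re = 1.69×10^6, ε/D = 2.03×10^-4, f = 0.01431, h_1 = f(L/D)V²/2g = 1.042 m
Pipe 2: V = 2.678 m/s, Re = 1.82×10^6, ε/D = 1.02×10^-4, f = 0.01283, h_2 = f(L/D)V²/2g = 3.427 m
Series → Q common, losses add: H = Σh = 4.469 m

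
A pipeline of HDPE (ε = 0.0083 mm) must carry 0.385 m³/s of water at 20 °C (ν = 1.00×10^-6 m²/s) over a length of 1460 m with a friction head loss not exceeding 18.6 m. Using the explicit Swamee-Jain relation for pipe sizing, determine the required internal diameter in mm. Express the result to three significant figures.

D ≈ 411 mm

Swamee-Jain (Type III): D = 0.66·[ε^1.25·(LQ²/(gh_f))^4.75 + ν·Q^9.4·(L/(gh_f))^5.2]^0.04
LQ²/(gh_f) = 1.186; L/(gh_f) = 8.001
Term 1 = ε^1.25·(…)^4.75 = 1.00×10^-6; Term 2 = ν·Q^9.4·(…)^5.2 = 6.31×10^-6
D = 0.66·(1.00×10^-6 + 6.31×10^-6)^0.04 = 0.4112 m = 411 mm
Check: V = 2.90 m/s, Re = 1.19×10^6, f = 0.01180, h_f = 17.9 m ≈ 18.6 m ✓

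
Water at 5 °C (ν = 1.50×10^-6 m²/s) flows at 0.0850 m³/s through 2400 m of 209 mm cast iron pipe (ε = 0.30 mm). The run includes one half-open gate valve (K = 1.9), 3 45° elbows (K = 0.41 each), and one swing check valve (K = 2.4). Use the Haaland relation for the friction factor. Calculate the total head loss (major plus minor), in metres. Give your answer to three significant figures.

V = 4Q/(πD²) = 2.478 m/s; V²/2g = 0.3129 m
Re = 3.45×10^5, ε/D = 0.00144 → f = 0.02211 (Haaland)
Major: h_f = f(L/D)·V²/2g = 0.02211·11483·0.3129 = 79.43 m
Minor: ΣK = 5.53; h_m = ΣK·V²/2g = 1.730 m
Total H_L = 79.43 + 1.730 = 81.16 m

H_L ≈ 81.2 m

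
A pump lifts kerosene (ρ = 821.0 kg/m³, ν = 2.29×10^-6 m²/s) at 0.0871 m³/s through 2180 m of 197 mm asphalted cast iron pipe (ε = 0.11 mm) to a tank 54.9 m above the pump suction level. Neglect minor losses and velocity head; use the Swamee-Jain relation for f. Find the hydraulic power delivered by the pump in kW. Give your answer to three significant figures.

V = 4Q/(πD²) = 2.858 m/s; Re = 2.46×10^5; ε/D = 5.58×10^-4; f = 0.01892
h_f = f(L/D)V²/2g = 87.14 m
Total head H = z + h_f = 54.9 + 87.14 = 142.0 m
P_hyd = ρgQH = 821.0·9.81·0.0871·142.0 = 99.64 kW

P_hyd ≈ 99.6 kW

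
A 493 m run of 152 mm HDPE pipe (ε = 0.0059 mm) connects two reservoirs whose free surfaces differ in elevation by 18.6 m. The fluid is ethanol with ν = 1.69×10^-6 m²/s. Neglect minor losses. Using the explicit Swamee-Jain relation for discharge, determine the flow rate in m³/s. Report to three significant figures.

Swamee-Jain (Type II): Q = -0.965·√(gD⁵h_f/L)·ln[ε/(3.7D) + √(3.17ν²L/(gD³h_f))]
√(gD⁵h_f/L) = √(9.81·0.152⁵·18.6/493) = 0.005480
ε/(3.7D) = 1.05×10^-5; √(3.17ν²L/(gD³h_f)) = 8.35×10^-5
Q = -0.965·0.005480·ln(9.395×10^-5) = 0.04904 m³/s
Check: V = 2.70 m/s, Re = 2.43×10^5, f = 0.01535, h_f = 18.5 m ≈ 18.6 m ✓

Q ≈ 0.0490 m³/s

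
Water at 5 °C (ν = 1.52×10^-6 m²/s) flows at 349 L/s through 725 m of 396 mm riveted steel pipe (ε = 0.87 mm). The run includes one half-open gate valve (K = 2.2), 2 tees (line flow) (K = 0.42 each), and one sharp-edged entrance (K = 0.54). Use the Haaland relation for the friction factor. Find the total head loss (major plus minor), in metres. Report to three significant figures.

V = 4Q/(πD²) = 2.834 m/s; V²/2g = 0.4093 m
Re = 7.38×10^5, ε/D = 0.00220 → f = 0.02427 (Haaland)
Major: h_f = f(L/D)·V²/2g = 0.02427·1831·0.4093 = 18.18 m
Minor: ΣK = 3.58; h_m = ΣK·V²/2g = 1.465 m
Total H_L = 18.18 + 1.465 = 19.65 m

H_L ≈ 19.6 m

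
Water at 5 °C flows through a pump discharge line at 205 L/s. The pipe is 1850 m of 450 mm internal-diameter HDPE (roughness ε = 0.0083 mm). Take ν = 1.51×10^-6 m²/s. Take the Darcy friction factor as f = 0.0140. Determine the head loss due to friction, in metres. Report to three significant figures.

h_f ≈ 4.87 m

V = 4Q/(πD²) = 4·0.205/(π·0.450²) = 1.289 m/s
h_f = f(L/D)V²/(2g) = 0.01400·(1850/0.450)·1.289²/(2·9.81) = 4.874 m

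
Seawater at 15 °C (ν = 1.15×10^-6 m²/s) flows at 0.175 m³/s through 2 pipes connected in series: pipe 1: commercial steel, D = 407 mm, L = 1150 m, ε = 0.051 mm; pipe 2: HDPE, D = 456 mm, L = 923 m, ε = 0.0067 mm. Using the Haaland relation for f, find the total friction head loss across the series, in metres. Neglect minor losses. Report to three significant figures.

H ≈ 5.42 m

Pipe 1: V = 1.345 m/s, Re = 4.76×10^5, ε/D = 1.25×10^-4, f = 0.01462, h_1 = f(L/D)V²/2g = 3.809 m
Pipe 2: V = 1.072 m/s, Re = 4.25×10^5, ε/D = 1.47×10^-5, f = 0.01360, h_2 = f(L/D)V²/2g = 1.612 m
Series → Q common, losses add: H = Σh = 5.420 m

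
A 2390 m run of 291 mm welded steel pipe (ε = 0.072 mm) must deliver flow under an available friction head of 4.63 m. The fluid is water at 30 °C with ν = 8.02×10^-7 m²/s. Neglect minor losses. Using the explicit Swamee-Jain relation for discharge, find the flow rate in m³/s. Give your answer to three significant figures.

Swamee-Jain (Type II): Q = -0.965·√(gD⁵h_f/L)·ln[ε/(3.7D) + √(3.17ν²L/(gD³h_f))]
√(gD⁵h_f/L) = √(9.81·0.291⁵·4.63/2390) = 0.006297
ε/(3.7D) = 6.69×10^-5; √(3.17ν²L/(gD³h_f)) = 6.60×10^-5
Q = -0.965·0.006297·ln(1.329×10^-4) = 0.05424 m³/s
Check: V = 0.816 m/s, Re = 2.96×10^5, f = 0.01670, h_f = 4.65 m ≈ 4.63 m ✓

Q ≈ 0.0542 m³/s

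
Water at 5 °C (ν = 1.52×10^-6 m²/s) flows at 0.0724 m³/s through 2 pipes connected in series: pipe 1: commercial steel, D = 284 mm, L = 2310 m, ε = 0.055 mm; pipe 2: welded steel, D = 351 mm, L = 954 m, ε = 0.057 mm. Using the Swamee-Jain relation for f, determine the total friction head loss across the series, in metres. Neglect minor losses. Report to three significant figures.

Pipe 1: V = 1.143 m/s, Re = 2.14×10^5, ε/D = 1.94×10^-4, f = 0.01694, h_1 = f(L/D)V²/2g = 9.174 m
Pipe 2: V = 0.7482 m/s, Re = 1.73×10^5, ε/D = 1.62×10^-4, f = 0.01722, h_2 = f(L/D)V²/2g = 1.336 m
Series → Q common, losses add: H = Σh = 10.51 m

H ≈ 10.5 m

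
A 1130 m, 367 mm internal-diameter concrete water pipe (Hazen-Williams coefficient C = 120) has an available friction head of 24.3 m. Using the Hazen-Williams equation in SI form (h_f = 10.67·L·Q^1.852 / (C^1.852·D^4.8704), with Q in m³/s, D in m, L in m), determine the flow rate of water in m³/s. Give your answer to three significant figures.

Rearranging: Q = [h_f·C^1.852·D^4.8704 / (10.67·L)]^(1/1.852)
Q = [24.3·120^1.852·0.367^4.8704 / (10.67·1130)]^0.540 = 0.3012 m³/s

Q ≈ 0.301 m³/s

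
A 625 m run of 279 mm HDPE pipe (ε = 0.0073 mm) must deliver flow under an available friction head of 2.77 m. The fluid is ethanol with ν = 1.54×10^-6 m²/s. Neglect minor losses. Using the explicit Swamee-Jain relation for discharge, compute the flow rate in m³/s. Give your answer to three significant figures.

Q ≈ 0.0765 m³/s

Swamee-Jain (Type II): Q = -0.965·√(gD⁵h_f/L)·ln[ε/(3.7D) + √(3.17ν²L/(gD³h_f))]
√(gD⁵h_f/L) = √(9.81·0.279⁵·2.77/625) = 0.008573
ε/(3.7D) = 7.07×10^-6; √(3.17ν²L/(gD³h_f)) = 8.92×10^-5
Q = -0.965·0.008573·ln(9.630×10^-5) = 0.07651 m³/s
Check: V = 1.25 m/s, Re = 2.27×10^5, f = 0.01542, h_f = 2.76 m ≈ 2.77 m ✓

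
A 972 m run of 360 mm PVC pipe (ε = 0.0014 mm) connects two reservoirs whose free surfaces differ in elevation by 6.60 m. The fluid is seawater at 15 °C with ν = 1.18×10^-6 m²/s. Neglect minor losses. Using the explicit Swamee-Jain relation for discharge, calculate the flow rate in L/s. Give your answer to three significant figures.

Q ≈ 197 L/s

Swamee-Jain (Type II): Q = -0.965·√(gD⁵h_f/L)·ln[ε/(3.7D) + √(3.17ν²L/(gD³h_f))]
√(gD⁵h_f/L) = √(9.81·0.360⁵·6.60/972) = 0.02007
ε/(3.7D) = 1.05×10^-6; √(3.17ν²L/(gD³h_f)) = 3.77×10^-5
Q = -0.965·0.02007·ln(3.874×10^-5) = 0.1967 m³/s
Check: V = 1.93 m/s, Re = 5.90×10^5, f = 0.01278, h_f = 6.57 m ≈ 6.60 m ✓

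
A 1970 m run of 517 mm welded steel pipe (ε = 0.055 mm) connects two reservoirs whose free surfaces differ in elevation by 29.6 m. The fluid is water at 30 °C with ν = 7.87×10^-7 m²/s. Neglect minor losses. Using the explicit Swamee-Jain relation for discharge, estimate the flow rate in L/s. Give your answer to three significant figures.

Swamee-Jain (Type II): Q = -0.965·√(gD⁵h_f/L)·ln[ε/(3.7D) + √(3.17ν²L/(gD³h_f))]
√(gD⁵h_f/L) = √(9.81·0.517⁵·29.6/1970) = 0.07379
ε/(3.7D) = 2.88×10^-5; √(3.17ν²L/(gD³h_f)) = 9.82×10^-6
Q = -0.965·0.07379·ln(3.857×10^-5) = 0.7236 m³/s
Check: V = 3.45 m/s, Re = 2.26×10^6, f = 0.01291, h_f = 29.8 m ≈ 29.6 m ✓

Q ≈ 724 L/s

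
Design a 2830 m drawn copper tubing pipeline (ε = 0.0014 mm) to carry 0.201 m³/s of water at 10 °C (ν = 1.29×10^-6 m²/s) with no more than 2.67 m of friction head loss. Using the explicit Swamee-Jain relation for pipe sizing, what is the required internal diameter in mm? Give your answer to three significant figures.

D ≈ 556 mm

Swamee-Jain (Type III): D = 0.66·[ε^1.25·(LQ²/(gh_f))^4.75 + ν·Q^9.4·(L/(gh_f))^5.2]^0.04
LQ²/(gh_f) = 4.365; L/(gh_f) = 108.0
Term 1 = ε^1.25·(…)^4.75 = 5.28×10^-5; Term 2 = ν·Q^9.4·(…)^5.2 = 0.0137
D = 0.66·(5.28×10^-5 + 0.0137)^0.04 = 0.5559 m = 556 mm
Check: V = 0.828 m/s, Re = 3.57×10^5, f = 0.01395, h_f = 2.48 m ≈ 2.67 m ✓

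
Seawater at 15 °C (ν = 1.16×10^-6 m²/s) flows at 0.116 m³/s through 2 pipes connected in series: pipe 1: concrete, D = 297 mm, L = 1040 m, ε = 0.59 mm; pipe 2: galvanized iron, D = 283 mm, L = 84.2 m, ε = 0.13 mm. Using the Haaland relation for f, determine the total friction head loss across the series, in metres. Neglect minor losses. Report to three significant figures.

Pipe 1: V = 1.674 m/s, Re = 4.29×10^5, ε/D = 0.00199, f = 0.02380, h_1 = f(L/D)V²/2g = 11.91 m
Pipe 2: V = 1.844 m/s, Re = 4.50×10^5, ε/D = 4.59×10^-4, f = 0.01740, h_2 = f(L/D)V²/2g = 0.8976 m
Series → Q common, losses add: H = Σh = 12.81 m

H ≈ 12.8 m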